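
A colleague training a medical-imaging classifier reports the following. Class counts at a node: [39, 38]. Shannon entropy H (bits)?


Probabilities: [39/77, 38/77] ≈ [0.5065, 0.4935]
H = -((39/77)·log₂(39/77) + (38/77)·log₂(38/77))
  = 0.9999 bits

0.9999 bits


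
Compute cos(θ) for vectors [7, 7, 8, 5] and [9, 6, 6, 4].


A·B = 7·9 + 7·6 + 8·6 + 5·4 = 173
‖A‖ = √187 = 13.6748, ‖B‖ = √169 = 13
cos = 173/(√187·√169) = 173/√31603 = 0.9732

0.9732


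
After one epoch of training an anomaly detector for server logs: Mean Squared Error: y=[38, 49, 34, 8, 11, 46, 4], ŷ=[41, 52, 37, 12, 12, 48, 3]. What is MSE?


Squared errors: (38-41)²=9, (49-52)²=9, (34-37)²=9, (8-12)²=16, (11-12)²=1, (46-48)²=4, (4-3)²=1
Sum = 49
MSE = 49/7 = 7

7


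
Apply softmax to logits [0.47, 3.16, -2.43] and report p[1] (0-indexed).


Exponentials: e^0.47=1.6, e^3.16=23.5706, e^-2.43=0.088
Sum = 25.2586
Softmax = [0.0633, 0.9332, 0.0035]
p[1] = 23.5706/25.2586 = 0.9332

0.9332


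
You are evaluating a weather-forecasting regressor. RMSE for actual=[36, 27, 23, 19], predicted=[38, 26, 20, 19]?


MSE = 14/4 = 3.5
RMSE = √(14/4) = 1.8708

1.8708


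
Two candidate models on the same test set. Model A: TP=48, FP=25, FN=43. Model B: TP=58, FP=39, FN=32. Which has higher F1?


Model A: P=48/73=0.6575, R=48/91=0.5275, F1=2PR/(P+R)=2TP/(2TP+FP+FN)=96/164=0.5854
Model B: P=58/97=0.5979, R=58/90=0.6444, F1=2PR/(P+R)=2TP/(2TP+FP+FN)=116/187=0.6203
0.5854 < 0.6203 → Model B

Model B


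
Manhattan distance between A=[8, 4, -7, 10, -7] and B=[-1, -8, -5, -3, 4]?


d = |8+ 1| + |4+ 8| + |-7+ 5| + |10+ 3| + |-7-4|
  = 9 + 12 + 2 + 13 + 11
  = 47

47


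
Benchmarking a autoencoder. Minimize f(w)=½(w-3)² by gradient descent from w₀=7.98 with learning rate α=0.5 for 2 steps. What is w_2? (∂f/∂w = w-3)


step 1: grad = 7.98-3 = 4.98; w = 7.98 - 0.5·(4.98) = 5.49
step 2: grad = 5.49-3 = 2.49; w = 5.49 - 0.5·(2.49) = 4.245

4.245


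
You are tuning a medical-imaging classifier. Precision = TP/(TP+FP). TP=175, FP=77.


Precision = TP/(TP+FP)
= 175/(175+77)
= 175/252 = 69.44%

69.44%


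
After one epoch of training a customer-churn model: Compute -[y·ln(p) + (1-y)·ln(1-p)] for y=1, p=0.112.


BCE = -[y·ln(p) + (1-y)·ln(1-p)]
= -1·ln(0.112) - 0
= -ln(0.112) = 2.1893

2.1893


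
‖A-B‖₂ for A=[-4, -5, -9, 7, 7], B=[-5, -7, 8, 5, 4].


d = √((-4+ 5)² + (-5+ 7)² + (-9-8)² + (7-5)² + (7-4)²)
  = √(1 + 4 + 289 + 4 + 9)
  = √307 = 17.5214

17.5214


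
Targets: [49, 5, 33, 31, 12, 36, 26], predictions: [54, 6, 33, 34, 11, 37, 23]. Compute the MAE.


Absolute errors: |49-54|=5, |5-6|=1, |33-33|=0, |31-34|=3, |12-11|=1, |36-37|=1, |26-23|=3
Sum = 14
MAE = 14/7 = 2

2


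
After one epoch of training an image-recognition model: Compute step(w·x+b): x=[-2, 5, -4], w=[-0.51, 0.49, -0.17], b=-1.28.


z = (-2)·(-0.51) + (5)·(0.49) + (-4)·(-0.17) - 1.28
  = 2.87
step(z) = 1 (z≥0)

1


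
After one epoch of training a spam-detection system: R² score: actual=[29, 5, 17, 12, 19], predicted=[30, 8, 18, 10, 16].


ȳ = 16.4
SS_res = Σ(y-ŷ)² = 24
SS_tot = Σ(y-ȳ)² = 315.2
R² = 1 - SS_res/SS_tot = 1 - 0.0761 = 0.9239

0.9239


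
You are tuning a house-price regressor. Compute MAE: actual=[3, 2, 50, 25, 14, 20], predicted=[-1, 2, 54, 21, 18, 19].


Absolute errors: |3+ 1|=4, |2-2|=0, |50-54|=4, |25-21|=4, |14-18|=4, |20-19|=1
Sum = 17
MAE = 17/6 = 17/6

17/6


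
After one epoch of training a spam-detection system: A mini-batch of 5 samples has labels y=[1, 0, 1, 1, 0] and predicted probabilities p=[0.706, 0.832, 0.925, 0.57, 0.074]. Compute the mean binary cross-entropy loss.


L[0] = -ln(0.706) = 0.3481
L[1] = -ln(1-0.832) = -ln(0.168) = 1.7838
L[2] = -ln(0.925) = 0.078
L[3] = -ln(0.57) = 0.5621
L[4] = -ln(1-0.074) = -ln(0.926) = 0.0769
mean = (0.3481 + 1.7838 + 0.078 + 0.5621 + 0.0769)/5 = 0.5698

0.5698


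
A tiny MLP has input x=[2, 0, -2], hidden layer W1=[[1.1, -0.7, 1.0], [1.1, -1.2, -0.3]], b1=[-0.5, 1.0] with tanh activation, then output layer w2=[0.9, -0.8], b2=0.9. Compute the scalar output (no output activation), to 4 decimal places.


z1[0] = (1.1)·(2) + (-0.7)·(0) + (1.0)·(-2) - 0.5 = -0.3
z1[1] = (1.1)·(2) + (-1.2)·(0) + (-0.3)·(-2) + 1.0 = 3.8
h = tanh(z1) = [-0.2913, 0.999]
output = (0.9)·(-0.2913) + (-0.8)·(0.999) + 0.9 = -0.1614

-0.1614


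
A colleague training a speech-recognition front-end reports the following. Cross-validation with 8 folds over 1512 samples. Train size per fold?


Fold size = 1512/8 = 189
Training per fold = 1512 - 189 = 1323

1323


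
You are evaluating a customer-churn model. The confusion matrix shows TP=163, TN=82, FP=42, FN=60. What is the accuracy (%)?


Accuracy = (TP+TN)/(TP+TN+FP+FN)
= (163+82)/(347)
= 245/347 = 70.61%

70.61%


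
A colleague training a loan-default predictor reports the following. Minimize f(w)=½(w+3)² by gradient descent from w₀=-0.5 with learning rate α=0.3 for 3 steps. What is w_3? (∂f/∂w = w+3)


step 1: grad = -0.5+3 = 2.5; w = -0.5 - 0.3·(2.5) = -1.25
step 2: grad = -1.25+3 = 1.75; w = -1.25 - 0.3·(1.75) = -1.775
step 3: grad = -1.775+3 = 1.225; w = -1.775 - 0.3·(1.225) = -2.1425

-2.1425


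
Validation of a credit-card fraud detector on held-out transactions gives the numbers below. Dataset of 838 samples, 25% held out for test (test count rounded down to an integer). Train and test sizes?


Test = ⌊838·25/100⌋ = 209
Train = 838 - 209 = 629

Train: 629, Test: 209


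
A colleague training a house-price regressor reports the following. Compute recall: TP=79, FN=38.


Recall = TP/(TP+FN)
= 79/(79+38)
= 79/117 = 67.52%

67.52%


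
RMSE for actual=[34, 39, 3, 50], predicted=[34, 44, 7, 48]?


MSE = 45/4 = 11.25
RMSE = √(45/4) = 3.3541

3.3541


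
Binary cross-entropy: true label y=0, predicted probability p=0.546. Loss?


BCE = -[y·ln(p) + (1-y)·ln(1-p)]
= -0 - 1·ln(1-0.546)
= -ln(0.454) = 0.7897

0.7897


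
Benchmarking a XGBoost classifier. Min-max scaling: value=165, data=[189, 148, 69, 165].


min=69, max=189
(165-69)/(189-69) = 96/120 = 0.8

0.8


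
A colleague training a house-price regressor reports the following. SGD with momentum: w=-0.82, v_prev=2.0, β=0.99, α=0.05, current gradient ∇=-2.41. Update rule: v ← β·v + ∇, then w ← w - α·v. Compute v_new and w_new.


v_new = 0.99·2.0 - 2.41 = 1.98 - 2.41 = -0.43
w_new = -0.82 - 0.05·-0.43 = -0.82 + 0.0215 = -0.7985

v_new=-0.43, w_new=-0.7985


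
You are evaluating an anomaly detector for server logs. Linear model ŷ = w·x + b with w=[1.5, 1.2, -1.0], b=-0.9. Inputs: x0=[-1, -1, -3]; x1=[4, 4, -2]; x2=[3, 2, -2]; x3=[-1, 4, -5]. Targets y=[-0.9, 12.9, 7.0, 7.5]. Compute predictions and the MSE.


ŷ0 = (1.5)·(-1) + (1.2)·(-1) + (-1.0)·(-3) - 0.9 = -0.6
ŷ1 = (1.5)·(4) + (1.2)·(4) + (-1.0)·(-2) - 0.9 = 11.9
ŷ2 = (1.5)·(3) + (1.2)·(2) + (-1.0)·(-2) - 0.9 = 8.0
ŷ3 = (1.5)·(-1) + (1.2)·(4) + (-1.0)·(-5) - 0.9 = 7.4
errors² = [0.09, 1.0, 1.0, 0.01]
MSE = 2.1000/4 = 0.525

0.525


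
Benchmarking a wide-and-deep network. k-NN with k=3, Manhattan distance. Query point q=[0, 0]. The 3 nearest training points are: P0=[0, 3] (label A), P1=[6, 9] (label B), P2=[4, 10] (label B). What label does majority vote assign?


d(q,P0) = 3  (label A)
d(q,P1) = 15  (label B)
d(q,P2) = 14  (label B)
Votes: A=1, B=2
Majority → B

B


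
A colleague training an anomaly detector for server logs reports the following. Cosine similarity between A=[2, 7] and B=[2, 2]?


A·B = 2·2 + 7·2 = 18
‖A‖ = √53 = 7.2801, ‖B‖ = √8 = 2.8284
cos = 18/(√53·√8) = 18/√424 = 0.8742

0.8742


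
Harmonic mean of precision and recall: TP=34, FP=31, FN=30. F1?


Precision = 34/65 = 0.5231
Recall = 34/64 = 0.5312
F1 = 2·P·R/(P+R) = 2·TP/(2·TP+FP+FN) = 68/(68+31+30) = 68/129 = 0.5271

0.5271


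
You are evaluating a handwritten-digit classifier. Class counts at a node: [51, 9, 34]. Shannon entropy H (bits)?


Probabilities: [51/94, 9/94, 34/94] ≈ [0.5426, 0.0957, 0.3617]
H = -((51/94)·log₂(51/94) + (9/94)·log₂(9/94) + (34/94)·log₂(34/94))
  = 1.3333 bits

1.3333 bits


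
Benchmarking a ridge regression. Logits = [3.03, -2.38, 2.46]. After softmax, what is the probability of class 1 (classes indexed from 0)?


Exponentials: e^3.03=20.6972, e^-2.38=0.0926, e^2.46=11.7048
Sum = 32.4946
Softmax = [0.6369, 0.0028, 0.3602]
p[1] = 0.0926/32.4946 = 0.0028

0.0028


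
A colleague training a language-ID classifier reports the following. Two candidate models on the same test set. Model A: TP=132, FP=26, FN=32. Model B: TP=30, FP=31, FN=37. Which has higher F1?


Model A: P=132/158=0.8354, R=132/164=0.8049, F1=2PR/(P+R)=2TP/(2TP+FP+FN)=264/322=0.8199
Model B: P=30/61=0.4918, R=30/67=0.4478, F1=2PR/(P+R)=2TP/(2TP+FP+FN)=60/128=0.4688
0.8199 > 0.4688 → Model A

Model A


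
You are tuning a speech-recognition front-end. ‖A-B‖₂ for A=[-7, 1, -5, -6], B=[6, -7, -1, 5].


d = √((-7-6)² + (1+ 7)² + (-5+ 1)² + (-6-5)²)
  = √(169 + 64 + 16 + 121)
  = √370 = 19.2354

19.2354


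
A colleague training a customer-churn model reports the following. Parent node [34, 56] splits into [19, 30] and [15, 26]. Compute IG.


Parent = [34, 56], H_parent = 0.9565
H_left = 0.9633 (n=49), H_right = 0.9474 (n=41)
H_children = (49/90)·0.9633 + (41/90)·0.9474 = 0.9561
IG = 0.9565 - 0.9561 = 0.0004

0.0004


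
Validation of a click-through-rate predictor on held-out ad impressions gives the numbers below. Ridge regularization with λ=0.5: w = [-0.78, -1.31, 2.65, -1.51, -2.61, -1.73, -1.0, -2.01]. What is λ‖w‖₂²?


‖w‖₂² = (-0.78)² + (-1.31)² + (2.65)² + (-1.51)² + (-2.61)² + (-1.73)² + (-1.0)² + (-2.01)²
     = 0.6084 + 1.7161 + 7.0225 + 2.2801 + 6.8121 + 2.9929 + 1 + 4.0401
     = 26.4722
λ·‖w‖₂² = 0.5·26.4722 = 13.2361

13.2361


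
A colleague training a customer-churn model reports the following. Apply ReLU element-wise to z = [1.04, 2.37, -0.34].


ReLU(1.04) = max(0, 1.04) = 1.04
ReLU(2.37) = max(0, 2.37) = 2.37
ReLU(-0.34) = max(0, -0.34) = 0.0
result = [1.04, 2.37, 0.0]

[1.04, 2.37, 0.0]


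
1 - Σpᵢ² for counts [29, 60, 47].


Probabilities: [29/136, 60/136, 47/136] ≈ [0.2132, 0.4412, 0.3456]
Σpᵢ² = (841 + 3600 + 2209)/136² = 6650/18496
Gini = 1 - Σpᵢ² = 1 - 6650/18496 = 0.6405

0.6405


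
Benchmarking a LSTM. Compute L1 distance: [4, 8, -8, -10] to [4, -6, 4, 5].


d = |4-4| + |8+ 6| + |-8-4| + |-10-5|
  = 0 + 14 + 12 + 15
  = 41

41


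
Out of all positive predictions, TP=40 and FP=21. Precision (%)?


Precision = TP/(TP+FP)
= 40/(40+21)
= 40/61 = 65.57%

65.57%


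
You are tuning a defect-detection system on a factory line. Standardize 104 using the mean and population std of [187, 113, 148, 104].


μ = 138, σ = 32.7185
z = (104 - 138)/32.7185 = -1.0392

-1.0392


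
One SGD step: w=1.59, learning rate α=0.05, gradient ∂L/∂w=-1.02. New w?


w_new = w - α·∇
= 1.59 - 0.05·-1.02
= 1.59 + 0.051
= 1.641

1.641


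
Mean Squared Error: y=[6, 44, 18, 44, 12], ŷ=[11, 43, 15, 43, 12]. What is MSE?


Squared errors: (6-11)²=25, (44-43)²=1, (18-15)²=9, (44-43)²=1, (12-12)²=0
Sum = 36
MSE = 36/5 = 36/5

36/5


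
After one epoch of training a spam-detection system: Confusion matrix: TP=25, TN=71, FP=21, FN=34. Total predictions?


Total = TP + TN + FP + FN
= 25 + 71 + 21 + 34
= 151
(Predicted positive: 46, predicted negative: 105)

151


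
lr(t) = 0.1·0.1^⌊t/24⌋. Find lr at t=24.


n_drops = ⌊24/24⌋ = 1
lr = 0.1·0.1^1 = 0.1·0.1 = 0.01

0.01


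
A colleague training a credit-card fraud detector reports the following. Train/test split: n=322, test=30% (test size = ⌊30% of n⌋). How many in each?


Test = ⌊322·30/100⌋ = 96
Train = 322 - 96 = 226

Train: 226, Test: 96


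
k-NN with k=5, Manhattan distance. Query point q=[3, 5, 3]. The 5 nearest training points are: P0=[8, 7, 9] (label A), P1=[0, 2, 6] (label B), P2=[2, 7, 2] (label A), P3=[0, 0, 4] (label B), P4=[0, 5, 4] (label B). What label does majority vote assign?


d(q,P0) = 13  (label A)
d(q,P1) = 9  (label B)
d(q,P2) = 4  (label A)
d(q,P3) = 9  (label B)
d(q,P4) = 4  (label B)
Votes: A=2, B=3
Majority → B

B


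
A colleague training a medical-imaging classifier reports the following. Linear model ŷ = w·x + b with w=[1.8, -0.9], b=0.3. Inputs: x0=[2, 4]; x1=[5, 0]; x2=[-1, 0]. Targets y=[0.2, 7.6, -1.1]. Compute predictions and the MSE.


ŷ0 = (1.8)·(2) + (-0.9)·(4) + 0.3 = 0.3
ŷ1 = (1.8)·(5) + (-0.9)·(0) + 0.3 = 9.3
ŷ2 = (1.8)·(-1) + (-0.9)·(0) + 0.3 = -1.5
errors² = [0.01, 2.89, 0.16]
MSE = 3.0600/3 = 1.02

1.02


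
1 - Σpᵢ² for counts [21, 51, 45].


Probabilities: [21/117, 51/117, 45/117] ≈ [0.1795, 0.4359, 0.3846]
Σpᵢ² = (441 + 2601 + 2025)/117² = 5067/13689
Gini = 1 - Σpᵢ² = 1 - 5067/13689 = 0.6298

0.6298


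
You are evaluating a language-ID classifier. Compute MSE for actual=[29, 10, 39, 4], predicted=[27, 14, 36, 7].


Squared errors: (29-27)²=4, (10-14)²=16, (39-36)²=9, (4-7)²=9
Sum = 38
MSE = 38/4 = 19/2

19/2


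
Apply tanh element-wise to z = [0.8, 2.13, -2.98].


tanh(0.8) = 0.664
tanh(2.13) = 0.9721
tanh(-2.98) = -0.9949
result = [0.664, 0.9721, -0.9949]

[0.664, 0.9721, -0.9949]


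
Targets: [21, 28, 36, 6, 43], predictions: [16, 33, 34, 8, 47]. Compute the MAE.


Absolute errors: |21-16|=5, |28-33|=5, |36-34|=2, |6-8|=2, |43-47|=4
Sum = 18
MAE = 18/5 = 18/5

18/5


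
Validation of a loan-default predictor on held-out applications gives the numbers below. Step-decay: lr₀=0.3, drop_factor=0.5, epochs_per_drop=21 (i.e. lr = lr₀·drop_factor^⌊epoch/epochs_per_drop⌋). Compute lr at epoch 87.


n_drops = ⌊87/21⌋ = 4
lr = 0.3·0.5^4 = 0.3·0.0625 = 0.01875

0.01875


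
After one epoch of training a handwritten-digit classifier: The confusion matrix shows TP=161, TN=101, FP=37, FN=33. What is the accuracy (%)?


Accuracy = (TP+TN)/(TP+TN+FP+FN)
= (161+101)/(332)
= 262/332 = 78.92%

78.92%


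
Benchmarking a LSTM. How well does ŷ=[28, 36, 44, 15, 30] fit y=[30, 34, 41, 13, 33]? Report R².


ȳ = 30.2
SS_res = Σ(y-ŷ)² = 30
SS_tot = Σ(y-ȳ)² = 434.8
R² = 1 - SS_res/SS_tot = 1 - 0.069 = 0.931

0.931


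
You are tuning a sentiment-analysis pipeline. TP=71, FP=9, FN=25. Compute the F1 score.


Precision = 71/80 = 0.8875
Recall = 71/96 = 0.7396
F1 = 2·P·R/(P+R) = 2·TP/(2·TP+FP+FN) = 142/(142+9+25) = 142/176 = 0.8068

0.8068


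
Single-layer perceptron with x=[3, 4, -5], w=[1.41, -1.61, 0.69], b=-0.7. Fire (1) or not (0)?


z = (3)·(1.41) + (4)·(-1.61) + (-5)·(0.69) - 0.7
  = -6.36
step(z) = 0 (z<0)

0


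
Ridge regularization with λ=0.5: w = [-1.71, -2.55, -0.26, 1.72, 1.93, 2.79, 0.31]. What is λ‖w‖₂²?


‖w‖₂² = (-1.71)² + (-2.55)² + (-0.26)² + (1.72)² + (1.93)² + (2.79)² + (0.31)²
     = 2.9241 + 6.5025 + 0.0676 + 2.9584 + 3.7249 + 7.7841 + 0.0961
     = 24.0577
λ·‖w‖₂² = 0.5·24.0577 = 12.02885

12.02885


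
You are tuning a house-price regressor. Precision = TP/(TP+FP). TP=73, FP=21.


Precision = TP/(TP+FP)
= 73/(73+21)
= 73/94 = 77.66%

77.66%


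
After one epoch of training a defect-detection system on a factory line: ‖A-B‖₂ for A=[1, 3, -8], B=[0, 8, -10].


d = √((1-0)² + (3-8)² + (-8+ 10)²)
  = √(1 + 25 + 4)
  = √30 = 5.4772

5.4772


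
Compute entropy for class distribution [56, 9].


Probabilities: [56/65, 9/65] ≈ [0.8615, 0.1385]
H = -((56/65)·log₂(56/65) + (9/65)·log₂(9/65))
  = 0.5802 bits

0.5802 bits


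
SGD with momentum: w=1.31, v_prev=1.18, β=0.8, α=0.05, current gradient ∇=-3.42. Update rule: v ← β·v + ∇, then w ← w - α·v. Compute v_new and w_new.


v_new = 0.8·1.18 - 3.42 = 0.944 - 3.42 = -2.476
w_new = 1.31 - 0.05·-2.476 = 1.31 + 0.1238 = 1.4338

v_new=-2.476, w_new=1.4338


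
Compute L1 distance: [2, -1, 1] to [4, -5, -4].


d = |2-4| + |-1+ 5| + |1+ 4|
  = 2 + 4 + 5
  = 11

11


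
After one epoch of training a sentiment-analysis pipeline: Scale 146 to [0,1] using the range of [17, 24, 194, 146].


min=17, max=194
(146-17)/(194-17) = 129/177 = 0.7288

0.7288


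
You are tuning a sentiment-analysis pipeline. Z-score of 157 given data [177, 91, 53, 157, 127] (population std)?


μ = 121, σ = 44.7035
z = (157 - 121)/44.7035 = 0.8053

0.8053


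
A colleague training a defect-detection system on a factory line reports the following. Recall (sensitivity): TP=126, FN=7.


Recall = TP/(TP+FN)
= 126/(126+7)
= 126/133 = 94.74%

94.74%


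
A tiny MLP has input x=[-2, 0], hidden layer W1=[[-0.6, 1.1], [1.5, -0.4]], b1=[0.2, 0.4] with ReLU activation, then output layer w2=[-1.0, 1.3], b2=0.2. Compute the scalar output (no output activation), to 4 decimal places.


z1[0] = (-0.6)·(-2) + (1.1)·(0) + 0.2 = 1.4
z1[1] = (1.5)·(-2) + (-0.4)·(0) + 0.4 = -2.6
h = ReLU(z1) = [1.4, 0.0]
output = (-1.0)·(1.4) + (1.3)·(0.0) + 0.2 = -1.2

-1.2


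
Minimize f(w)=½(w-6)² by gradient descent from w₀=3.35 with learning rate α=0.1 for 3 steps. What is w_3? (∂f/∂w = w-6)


step 1: grad = 3.35-6 = -2.65; w = 3.35 - 0.1·(-2.65) = 3.615
step 2: grad = 3.615-6 = -2.385; w = 3.615 - 0.1·(-2.385) = 3.8535
step 3: grad = 3.8535-6 = -2.1465; w = 3.8535 - 0.1·(-2.1465) = 4.06815

4.06815


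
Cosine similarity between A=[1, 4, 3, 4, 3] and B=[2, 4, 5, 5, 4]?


A·B = 1·2 + 4·4 + 3·5 + 4·5 + 3·4 = 65
‖A‖ = √51 = 7.1414, ‖B‖ = √86 = 9.2736
cos = 65/(√51·√86) = 65/√4386 = 0.9815

0.9815


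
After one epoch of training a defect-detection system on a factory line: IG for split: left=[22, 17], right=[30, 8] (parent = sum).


Parent = [52, 25], H_parent = 0.9094
H_left = 0.9881 (n=39), H_right = 0.7425 (n=38)
H_children = (39/77)·0.9881 + (38/77)·0.7425 = 0.8669
IG = 0.9094 - 0.8669 = 0.0425

0.0425


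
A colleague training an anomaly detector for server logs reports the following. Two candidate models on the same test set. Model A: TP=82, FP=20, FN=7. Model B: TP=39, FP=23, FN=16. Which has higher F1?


Model A: P=82/102=0.8039, R=82/89=0.9213, F1=2PR/(P+R)=2TP/(2TP+FP+FN)=164/191=0.8586
Model B: P=39/62=0.629, R=39/55=0.7091, F1=2PR/(P+R)=2TP/(2TP+FP+FN)=78/117=0.6667
0.8586 > 0.6667 → Model A

Model A


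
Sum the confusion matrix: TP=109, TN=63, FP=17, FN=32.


Total = TP + TN + FP + FN
= 109 + 63 + 17 + 32
= 221
(Predicted positive: 126, predicted negative: 95)

221


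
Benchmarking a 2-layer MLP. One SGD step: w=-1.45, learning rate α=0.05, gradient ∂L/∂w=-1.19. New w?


w_new = w - α·∇
= -1.45 - 0.05·-1.19
= -1.45 + 0.0595
= -1.3905

-1.3905


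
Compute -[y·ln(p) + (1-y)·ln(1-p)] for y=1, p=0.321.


BCE = -[y·ln(p) + (1-y)·ln(1-p)]
= -1·ln(0.321) - 0
= -ln(0.321) = 1.1363

1.1363


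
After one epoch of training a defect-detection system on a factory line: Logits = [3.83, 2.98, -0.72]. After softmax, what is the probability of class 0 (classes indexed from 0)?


Exponentials: e^3.83=46.0625, e^2.98=19.6878, e^-0.72=0.4868
Sum = 66.2371
Softmax = [0.6954, 0.2972, 0.0073]
p[0] = 46.0625/66.2371 = 0.6954

0.6954


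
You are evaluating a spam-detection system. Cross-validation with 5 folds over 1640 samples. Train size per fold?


Fold size = 1640/5 = 328
Training per fold = 1640 - 328 = 1312

1312


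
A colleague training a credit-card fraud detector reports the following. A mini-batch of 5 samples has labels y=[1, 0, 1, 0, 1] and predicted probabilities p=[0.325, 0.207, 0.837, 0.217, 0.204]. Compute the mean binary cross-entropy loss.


L[0] = -ln(0.325) = 1.1239
L[1] = -ln(1-0.207) = -ln(0.793) = 0.2319
L[2] = -ln(0.837) = 0.1779
L[3] = -ln(1-0.217) = -ln(0.783) = 0.2446
L[4] = -ln(0.204) = 1.5896
mean = (1.1239 + 0.2319 + 0.1779 + 0.2446 + 1.5896)/5 = 0.6736

0.6736


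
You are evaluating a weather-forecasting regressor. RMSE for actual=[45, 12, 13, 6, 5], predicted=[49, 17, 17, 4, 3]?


MSE = 65/5 = 13
RMSE = √(65/5) = 3.6056

3.6056


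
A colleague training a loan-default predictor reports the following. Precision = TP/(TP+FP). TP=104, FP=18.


Precision = TP/(TP+FP)
= 104/(104+18)
= 104/122 = 85.25%

85.25%


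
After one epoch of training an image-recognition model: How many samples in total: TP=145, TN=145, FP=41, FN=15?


Total = TP + TN + FP + FN
= 145 + 145 + 41 + 15
= 346
(Predicted positive: 186, predicted negative: 160)

346


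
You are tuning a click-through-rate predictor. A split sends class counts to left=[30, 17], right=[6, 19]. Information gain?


Parent = [36, 36], H_parent = 1
H_left = 0.9441 (n=47), H_right = 0.795 (n=25)
H_children = (47/72)·0.9441 + (25/72)·0.795 = 0.8923
IG = 1 - 0.8923 = 0.1077

0.1077


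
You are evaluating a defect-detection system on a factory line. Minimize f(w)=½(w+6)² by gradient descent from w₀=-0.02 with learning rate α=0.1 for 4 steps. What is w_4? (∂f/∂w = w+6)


step 1: grad = -0.02+6 = 5.98; w = -0.02 - 0.1·(5.98) = -0.618
step 2: grad = -0.618+6 = 5.382; w = -0.618 - 0.1·(5.382) = -1.1562
step 3: grad = -1.1562+6 = 4.8438; w = -1.1562 - 0.1·(4.8438) = -1.64058
step 4: grad = -1.64058+6 = 4.35942; w = -1.64058 - 0.1·(4.35942) = -2.076522

-2.076522


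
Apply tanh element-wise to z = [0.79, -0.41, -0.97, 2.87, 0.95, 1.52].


tanh(0.79) = 0.6584
tanh(-0.41) = -0.3885
tanh(-0.97) = -0.7487
tanh(2.87) = 0.9936
tanh(0.95) = 0.7398
tanh(1.52) = 0.9087
result = [0.6584, -0.3885, -0.7487, 0.9936, 0.7398, 0.9087]

[0.6584, -0.3885, -0.7487, 0.9936, 0.7398, 0.9087]


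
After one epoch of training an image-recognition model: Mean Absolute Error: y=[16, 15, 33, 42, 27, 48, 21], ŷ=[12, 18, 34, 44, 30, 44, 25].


Absolute errors: |16-12|=4, |15-18|=3, |33-34|=1, |42-44|=2, |27-30|=3, |48-44|=4, |21-25|=4
Sum = 21
MAE = 21/7 = 3

3


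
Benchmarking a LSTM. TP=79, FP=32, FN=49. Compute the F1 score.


Precision = 79/111 = 0.7117
Recall = 79/128 = 0.6172
F1 = 2·P·R/(P+R) = 2·TP/(2·TP+FP+FN) = 158/(158+32+49) = 158/239 = 0.6611

0.6611


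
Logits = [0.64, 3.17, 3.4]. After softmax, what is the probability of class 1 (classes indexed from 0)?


Exponentials: e^0.64=1.8965, e^3.17=23.8075, e^3.4=29.9641
Sum = 55.6681
Softmax = [0.0341, 0.4277, 0.5383]
p[1] = 23.8075/55.6681 = 0.4277

0.4277


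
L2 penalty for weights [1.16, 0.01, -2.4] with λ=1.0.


‖w‖₂² = (1.16)² + (0.01)² + (-2.4)²
     = 1.3456 + 0.0001 + 5.76
     = 7.1057
λ·‖w‖₂² = 1.0·7.1057 = 7.1057

7.1057


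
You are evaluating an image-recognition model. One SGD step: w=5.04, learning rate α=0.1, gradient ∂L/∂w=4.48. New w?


w_new = w - α·∇
= 5.04 - 0.1·4.48
= 5.04 - 0.448
= 4.592

4.592


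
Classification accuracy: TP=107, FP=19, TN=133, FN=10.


Accuracy = (TP+TN)/(TP+TN+FP+FN)
= (107+133)/(269)
= 240/269 = 89.22%

89.22%


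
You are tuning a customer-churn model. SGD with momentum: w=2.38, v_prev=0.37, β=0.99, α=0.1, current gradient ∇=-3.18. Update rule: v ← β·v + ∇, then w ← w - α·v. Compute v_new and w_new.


v_new = 0.99·0.37 - 3.18 = 0.3663 - 3.18 = -2.8137
w_new = 2.38 - 0.1·-2.8137 = 2.38 + 0.28137 = 2.66137

v_new=-2.8137, w_new=2.66137


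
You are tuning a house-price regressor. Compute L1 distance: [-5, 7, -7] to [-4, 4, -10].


d = |-5+ 4| + |7-4| + |-7+ 10|
  = 1 + 3 + 3
  = 7

7


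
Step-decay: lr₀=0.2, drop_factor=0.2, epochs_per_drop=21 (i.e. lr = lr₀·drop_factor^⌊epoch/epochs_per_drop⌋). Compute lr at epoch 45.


n_drops = ⌊45/21⌋ = 2
lr = 0.2·0.2^2 = 0.2·0.04 = 0.008

0.008


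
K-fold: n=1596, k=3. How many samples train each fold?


Fold size = 1596/3 = 532
Training per fold = 1596 - 532 = 1064

1064


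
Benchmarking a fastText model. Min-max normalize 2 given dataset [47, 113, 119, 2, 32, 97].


min=2, max=119
(2-2)/(119-2) = 0/117 = 0.0

0.0


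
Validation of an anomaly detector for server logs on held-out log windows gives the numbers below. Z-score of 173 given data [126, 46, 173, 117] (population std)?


μ = 115.5, σ = 45.412
z = (173 - 115.5)/45.412 = 1.2662

1.2662


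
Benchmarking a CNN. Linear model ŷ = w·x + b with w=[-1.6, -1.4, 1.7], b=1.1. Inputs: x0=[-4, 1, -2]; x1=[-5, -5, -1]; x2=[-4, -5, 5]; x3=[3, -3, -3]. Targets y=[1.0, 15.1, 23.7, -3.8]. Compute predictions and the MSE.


ŷ0 = (-1.6)·(-4) + (-1.4)·(1) + (1.7)·(-2) + 1.1 = 2.7
ŷ1 = (-1.6)·(-5) + (-1.4)·(-5) + (1.7)·(-1) + 1.1 = 14.4
ŷ2 = (-1.6)·(-4) + (-1.4)·(-5) + (1.7)·(5) + 1.1 = 23.0
ŷ3 = (-1.6)·(3) + (-1.4)·(-3) + (1.7)·(-3) + 1.1 = -4.6
errors² = [2.89, 0.49, 0.49, 0.64]
MSE = 4.5100/4 = 1.1275

1.1275


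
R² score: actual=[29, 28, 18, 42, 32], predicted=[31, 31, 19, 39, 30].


ȳ = 29.8
SS_res = Σ(y-ŷ)² = 27
SS_tot = Σ(y-ȳ)² = 296.8
R² = 1 - SS_res/SS_tot = 1 - 0.091 = 0.909

0.909


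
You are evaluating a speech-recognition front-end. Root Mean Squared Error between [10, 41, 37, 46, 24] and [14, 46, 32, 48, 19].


MSE = 95/5 = 19
RMSE = √(95/5) = 4.3589

4.3589


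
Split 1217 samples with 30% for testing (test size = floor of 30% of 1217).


Test = ⌊1217·30/100⌋ = 365
Train = 1217 - 365 = 852

Train: 852, Test: 365


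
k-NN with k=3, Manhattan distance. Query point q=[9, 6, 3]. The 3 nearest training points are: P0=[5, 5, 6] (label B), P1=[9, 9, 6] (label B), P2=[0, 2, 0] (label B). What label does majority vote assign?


d(q,P0) = 8  (label B)
d(q,P1) = 6  (label B)
d(q,P2) = 16  (label B)
Votes: A=0, B=3
Majority → B

B


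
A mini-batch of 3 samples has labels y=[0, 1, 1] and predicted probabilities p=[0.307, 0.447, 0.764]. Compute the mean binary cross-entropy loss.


L[0] = -ln(1-0.307) = -ln(0.693) = 0.3667
L[1] = -ln(0.447) = 0.8052
L[2] = -ln(0.764) = 0.2692
mean = (0.3667 + 0.8052 + 0.2692)/3 = 0.4804

0.4804


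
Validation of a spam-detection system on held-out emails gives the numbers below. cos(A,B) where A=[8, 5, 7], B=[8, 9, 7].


A·B = 8·8 + 5·9 + 7·7 = 158
‖A‖ = √138 = 11.7473, ‖B‖ = √194 = 13.9284
cos = 158/(√138·√194) = 158/√26772 = 0.9656

0.9656


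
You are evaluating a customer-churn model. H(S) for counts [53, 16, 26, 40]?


Probabilities: [53/135, 16/135, 26/135, 40/135] ≈ [0.3926, 0.1185, 0.1926, 0.2963]
H = -((53/135)·log₂(53/135) + (16/135)·log₂(16/135) + (26/135)·log₂(26/135) + (40/135)·log₂(40/135))
  = 1.8719 bits

1.8719 bits


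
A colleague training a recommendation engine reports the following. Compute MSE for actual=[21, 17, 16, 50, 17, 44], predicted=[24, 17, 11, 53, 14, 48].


Squared errors: (21-24)²=9, (17-17)²=0, (16-11)²=25, (50-53)²=9, (17-14)²=9, (44-48)²=16
Sum = 68
MSE = 68/6 = 34/3

34/3


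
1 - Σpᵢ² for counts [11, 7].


Probabilities: [11/18, 7/18] ≈ [0.6111, 0.3889]
Σpᵢ² = (121 + 49)/18² = 170/324
Gini = 1 - Σpᵢ² = 1 - 170/324 = 0.4753

0.4753


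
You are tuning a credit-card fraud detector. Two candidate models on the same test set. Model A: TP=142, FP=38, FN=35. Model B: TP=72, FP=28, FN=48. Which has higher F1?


Model A: P=142/180=0.7889, R=142/177=0.8023, F1=2PR/(P+R)=2TP/(2TP+FP+FN)=284/357=0.7955
Model B: P=72/100=0.72, R=72/120=0.6, F1=2PR/(P+R)=2TP/(2TP+FP+FN)=144/220=0.6545
0.7955 > 0.6545 → Model A

Model A


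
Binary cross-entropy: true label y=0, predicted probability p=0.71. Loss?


BCE = -[y·ln(p) + (1-y)·ln(1-p)]
= -0 - 1·ln(1-0.71)
= -ln(0.29) = 1.2379

1.2379


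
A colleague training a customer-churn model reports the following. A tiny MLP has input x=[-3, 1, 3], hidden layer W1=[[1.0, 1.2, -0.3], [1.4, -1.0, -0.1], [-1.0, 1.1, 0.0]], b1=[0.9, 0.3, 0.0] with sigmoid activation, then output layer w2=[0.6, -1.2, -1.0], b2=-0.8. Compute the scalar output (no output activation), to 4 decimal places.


z1[0] = (1.0)·(-3) + (1.2)·(1) + (-0.3)·(3) + 0.9 = -1.8
z1[1] = (1.4)·(-3) + (-1.0)·(1) + (-0.1)·(3) + 0.3 = -5.2
z1[2] = (-1.0)·(-3) + (1.1)·(1) + (0.0)·(3) + 0.0 = 4.1
h = sigmoid(z1) = [0.1419, 0.0055, 0.9837]
output = (0.6)·(0.1419) + (-1.2)·(0.0055) + (-1.0)·(0.9837) - 0.8 = -1.7052

-1.7052


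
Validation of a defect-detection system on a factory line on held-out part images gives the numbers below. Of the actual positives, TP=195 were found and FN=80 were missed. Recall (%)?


Recall = TP/(TP+FN)
= 195/(195+80)
= 195/275 = 70.91%

70.91%


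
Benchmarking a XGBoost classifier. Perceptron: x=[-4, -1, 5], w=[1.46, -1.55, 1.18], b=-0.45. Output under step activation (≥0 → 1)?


z = (-4)·(1.46) + (-1)·(-1.55) + (5)·(1.18) - 0.45
  = 1.16
step(z) = 1 (z≥0)

1


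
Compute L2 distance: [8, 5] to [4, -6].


d = √((8-4)² + (5+ 6)²)
  = √(16 + 121)
  = √137 = 11.7047

11.7047


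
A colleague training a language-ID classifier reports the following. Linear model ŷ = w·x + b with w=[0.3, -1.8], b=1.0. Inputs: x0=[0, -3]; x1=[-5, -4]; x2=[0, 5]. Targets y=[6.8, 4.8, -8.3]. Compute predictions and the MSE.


ŷ0 = (0.3)·(0) + (-1.8)·(-3) + 1.0 = 6.4
ŷ1 = (0.3)·(-5) + (-1.8)·(-4) + 1.0 = 6.7
ŷ2 = (0.3)·(0) + (-1.8)·(5) + 1.0 = -8.0
errors² = [0.16, 3.61, 0.09]
MSE = 3.8600/3 = 1.2867

1.2867


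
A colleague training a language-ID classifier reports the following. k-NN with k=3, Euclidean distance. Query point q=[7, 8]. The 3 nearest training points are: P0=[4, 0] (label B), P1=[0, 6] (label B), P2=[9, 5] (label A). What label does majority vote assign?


d(q,P0) = 8.544  (label B)
d(q,P1) = 7.2801  (label B)
d(q,P2) = 3.6056  (label A)
Votes: A=1, B=2
Majority → B

B


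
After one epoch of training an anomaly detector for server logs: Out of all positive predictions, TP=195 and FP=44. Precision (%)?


Precision = TP/(TP+FP)
= 195/(195+44)
= 195/239 = 81.59%

81.59%


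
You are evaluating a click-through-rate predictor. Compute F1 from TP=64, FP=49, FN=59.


Precision = 64/113 = 0.5664
Recall = 64/123 = 0.5203
F1 = 2·P·R/(P+R) = 2·TP/(2·TP+FP+FN) = 128/(128+49+59) = 128/236 = 0.5424

0.5424


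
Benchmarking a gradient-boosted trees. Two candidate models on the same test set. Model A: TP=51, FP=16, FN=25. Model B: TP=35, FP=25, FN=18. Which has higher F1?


Model A: P=51/67=0.7612, R=51/76=0.6711, F1=2PR/(P+R)=2TP/(2TP+FP+FN)=102/143=0.7133
Model B: P=35/60=0.5833, R=35/53=0.6604, F1=2PR/(P+R)=2TP/(2TP+FP+FN)=70/113=0.6195
0.7133 > 0.6195 → Model A

Model A


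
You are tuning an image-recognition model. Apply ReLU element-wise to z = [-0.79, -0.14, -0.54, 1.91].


ReLU(-0.79) = max(0, -0.79) = 0.0
ReLU(-0.14) = max(0, -0.14) = 0.0
ReLU(-0.54) = max(0, -0.54) = 0.0
ReLU(1.91) = max(0, 1.91) = 1.91
result = [0.0, 0.0, 0.0, 1.91]

[0.0, 0.0, 0.0, 1.91]


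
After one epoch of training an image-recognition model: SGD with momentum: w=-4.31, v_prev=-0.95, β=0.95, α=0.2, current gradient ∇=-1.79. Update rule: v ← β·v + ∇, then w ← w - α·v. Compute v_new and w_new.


v_new = 0.95·-0.95 - 1.79 = -0.9025 - 1.79 = -2.6925
w_new = -4.31 - 0.2·-2.6925 = -4.31 + 0.5385 = -3.7715

v_new=-2.6925, w_new=-3.7715


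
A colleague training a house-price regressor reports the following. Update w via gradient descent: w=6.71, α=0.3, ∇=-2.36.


w_new = w - α·∇
= 6.71 - 0.3·-2.36
= 6.71 + 0.708
= 7.418

7.418


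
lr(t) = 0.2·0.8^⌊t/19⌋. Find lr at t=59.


n_drops = ⌊59/19⌋ = 3
lr = 0.2·0.8^3 = 0.2·0.512 = 0.1024

0.1024


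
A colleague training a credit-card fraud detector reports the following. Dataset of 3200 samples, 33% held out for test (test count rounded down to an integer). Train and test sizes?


Test = ⌊3200·33/100⌋ = 1056
Train = 3200 - 1056 = 2144

Train: 2144, Test: 1056


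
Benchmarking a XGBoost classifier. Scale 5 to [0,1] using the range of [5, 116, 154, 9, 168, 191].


min=5, max=191
(5-5)/(191-5) = 0/186 = 0.0

0.0


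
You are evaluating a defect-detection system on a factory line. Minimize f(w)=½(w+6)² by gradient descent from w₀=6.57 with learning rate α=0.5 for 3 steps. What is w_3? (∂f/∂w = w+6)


step 1: grad = 6.57+6 = 12.57; w = 6.57 - 0.5·(12.57) = 0.285
step 2: grad = 0.285+6 = 6.285; w = 0.285 - 0.5·(6.285) = -2.8575
step 3: grad = -2.8575+6 = 3.1425; w = -2.8575 - 0.5·(3.1425) = -4.42875

-4.42875


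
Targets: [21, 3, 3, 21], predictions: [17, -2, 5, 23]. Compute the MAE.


Absolute errors: |21-17|=4, |3+ 2|=5, |3-5|=2, |21-23|=2
Sum = 13
MAE = 13/4 = 13/4

13/4


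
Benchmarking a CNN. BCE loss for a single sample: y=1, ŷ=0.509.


BCE = -[y·ln(p) + (1-y)·ln(1-p)]
= -1·ln(0.509) - 0
= -ln(0.509) = 0.6753

0.6753


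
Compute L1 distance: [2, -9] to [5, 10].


d = |2-5| + |-9-10|
  = 3 + 19
  = 22

22


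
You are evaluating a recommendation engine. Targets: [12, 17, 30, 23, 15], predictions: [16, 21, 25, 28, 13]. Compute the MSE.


Squared errors: (12-16)²=16, (17-21)²=16, (30-25)²=25, (23-28)²=25, (15-13)²=4
Sum = 86
MSE = 86/5 = 86/5

86/5


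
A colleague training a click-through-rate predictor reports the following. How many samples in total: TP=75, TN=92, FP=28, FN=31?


Total = TP + TN + FP + FN
= 75 + 92 + 28 + 31
= 226
(Predicted positive: 103, predicted negative: 123)

226


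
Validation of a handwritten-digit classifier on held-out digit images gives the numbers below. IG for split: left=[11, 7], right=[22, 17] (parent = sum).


Parent = [33, 24], H_parent = 0.9819
H_left = 0.9641 (n=18), H_right = 0.9881 (n=39)
H_children = (18/57)·0.9641 + (39/57)·0.9881 = 0.9805
IG = 0.9819 - 0.9805 = 0.0014

0.0014


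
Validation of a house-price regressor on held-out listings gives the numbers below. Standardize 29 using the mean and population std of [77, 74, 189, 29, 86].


μ = 91, σ = 52.8356
z = (29 - 91)/52.8356 = -1.1735

-1.1735


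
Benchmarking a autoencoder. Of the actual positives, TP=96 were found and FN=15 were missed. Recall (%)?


Recall = TP/(TP+FN)
= 96/(96+15)
= 96/111 = 86.49%

86.49%


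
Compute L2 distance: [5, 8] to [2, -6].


d = √((5-2)² + (8+ 6)²)
  = √(9 + 196)
  = √205 = 14.3178

14.3178


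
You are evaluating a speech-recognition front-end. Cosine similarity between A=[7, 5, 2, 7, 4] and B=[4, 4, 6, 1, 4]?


A·B = 7·4 + 5·4 + 2·6 + 7·1 + 4·4 = 83
‖A‖ = √143 = 11.9583, ‖B‖ = √85 = 9.2195
cos = 83/(√143·√85) = 83/√12155 = 0.7528

0.7528


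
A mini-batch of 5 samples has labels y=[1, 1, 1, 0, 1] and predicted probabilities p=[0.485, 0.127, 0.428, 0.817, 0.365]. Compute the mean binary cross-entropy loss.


L[0] = -ln(0.485) = 0.7236
L[1] = -ln(0.127) = 2.0636
L[2] = -ln(0.428) = 0.8486
L[3] = -ln(1-0.817) = -ln(0.183) = 1.6983
L[4] = -ln(0.365) = 1.0079
mean = (0.7236 + 2.0636 + 0.8486 + 1.6983 + 1.0079)/5 = 1.2684

1.2684


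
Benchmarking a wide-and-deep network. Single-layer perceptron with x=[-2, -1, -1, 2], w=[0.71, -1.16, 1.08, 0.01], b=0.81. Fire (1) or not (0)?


z = (-2)·(0.71) + (-1)·(-1.16) + (-1)·(1.08) + (2)·(0.01) + 0.81
  = -0.51
step(z) = 0 (z<0)

0


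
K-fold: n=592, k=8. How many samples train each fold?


Fold size = 592/8 = 74
Training per fold = 592 - 74 = 518

518


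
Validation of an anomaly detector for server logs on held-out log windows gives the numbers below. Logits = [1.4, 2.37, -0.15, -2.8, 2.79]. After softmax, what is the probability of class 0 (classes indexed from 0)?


Exponentials: e^1.4=4.0552, e^2.37=10.6974, e^-0.15=0.8607, e^-2.8=0.0608, e^2.79=16.281
Sum = 31.9551
Softmax = [0.1269, 0.3348, 0.0269, 0.0019, 0.5095]
p[0] = 4.0552/31.9551 = 0.1269

0.1269


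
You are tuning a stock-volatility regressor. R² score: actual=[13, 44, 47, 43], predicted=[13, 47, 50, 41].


ȳ = 36.75
SS_res = Σ(y-ŷ)² = 22
SS_tot = Σ(y-ȳ)² = 760.75
R² = 1 - SS_res/SS_tot = 1 - 0.0289 = 0.9711

0.9711


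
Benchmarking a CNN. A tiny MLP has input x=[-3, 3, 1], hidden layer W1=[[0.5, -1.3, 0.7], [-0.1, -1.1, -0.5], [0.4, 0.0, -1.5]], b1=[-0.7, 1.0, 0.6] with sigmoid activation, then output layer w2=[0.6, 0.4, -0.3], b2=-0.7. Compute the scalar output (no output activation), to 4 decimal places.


z1[0] = (0.5)·(-3) + (-1.3)·(3) + (0.7)·(1) - 0.7 = -5.4
z1[1] = (-0.1)·(-3) + (-1.1)·(3) + (-0.5)·(1) + 1.0 = -2.5
z1[2] = (0.4)·(-3) + (0.0)·(3) + (-1.5)·(1) + 0.6 = -2.1
h = sigmoid(z1) = [0.0045, 0.0759, 0.1091]
output = (0.6)·(0.0045) + (0.4)·(0.0759) + (-0.3)·(0.1091) - 0.7 = -0.6997

-0.6997


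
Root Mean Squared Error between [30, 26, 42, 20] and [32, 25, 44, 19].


MSE = 10/4 = 2.5
RMSE = √(10/4) = 1.5811

1.5811


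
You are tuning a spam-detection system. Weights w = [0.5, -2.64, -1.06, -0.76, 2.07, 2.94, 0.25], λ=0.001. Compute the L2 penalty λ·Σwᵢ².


‖w‖₂² = (0.5)² + (-2.64)² + (-1.06)² + (-0.76)² + (2.07)² + (2.94)² + (0.25)²
     = 0.25 + 6.9696 + 1.1236 + 0.5776 + 4.2849 + 8.6436 + 0.0625
     = 21.9118
λ·‖w‖₂² = 0.001·21.9118 = 0.021912

0.021912


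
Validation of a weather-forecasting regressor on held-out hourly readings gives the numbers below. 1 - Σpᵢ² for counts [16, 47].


Probabilities: [16/63, 47/63] ≈ [0.254, 0.746]
Σpᵢ² = (256 + 2209)/63² = 2465/3969
Gini = 1 - Σpᵢ² = 1 - 2465/3969 = 0.3789

0.3789


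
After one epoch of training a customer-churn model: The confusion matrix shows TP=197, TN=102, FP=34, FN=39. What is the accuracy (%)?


Accuracy = (TP+TN)/(TP+TN+FP+FN)
= (197+102)/(372)
= 299/372 = 80.38%

80.38%


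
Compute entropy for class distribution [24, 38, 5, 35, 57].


Probabilities: [24/159, 38/159, 5/159, 35/159, 57/159] ≈ [0.1509, 0.239, 0.0314, 0.2201, 0.3585]
H = -((24/159)·log₂(24/159) + (38/159)·log₂(38/159) + (5/159)·log₂(5/159) + (35/159)·log₂(35/159) + (57/159)·log₂(57/159))
  = 2.0735 bits

2.0735 bits


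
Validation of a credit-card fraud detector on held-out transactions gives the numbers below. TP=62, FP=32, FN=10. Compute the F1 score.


Precision = 62/94 = 0.6596
Recall = 62/72 = 0.8611
F1 = 2·P·R/(P+R) = 2·TP/(2·TP+FP+FN) = 124/(124+32+10) = 124/166 = 0.747

0.747


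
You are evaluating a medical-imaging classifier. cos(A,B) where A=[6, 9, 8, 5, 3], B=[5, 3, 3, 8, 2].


A·B = 6·5 + 9·3 + 8·3 + 5·8 + 3·2 = 127
‖A‖ = √215 = 14.6629, ‖B‖ = √111 = 10.5357
cos = 127/(√215·√111) = 127/√23865 = 0.8221

0.8221


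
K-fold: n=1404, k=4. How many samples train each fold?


Fold size = 1404/4 = 351
Training per fold = 1404 - 351 = 1053

1053


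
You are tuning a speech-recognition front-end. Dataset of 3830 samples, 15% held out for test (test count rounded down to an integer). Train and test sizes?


Test = ⌊3830·15/100⌋ = 574
Train = 3830 - 574 = 3256

Train: 3256, Test: 574


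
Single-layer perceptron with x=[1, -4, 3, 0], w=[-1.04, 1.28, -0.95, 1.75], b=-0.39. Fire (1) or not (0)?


z = (1)·(-1.04) + (-4)·(1.28) + (3)·(-0.95) + (0)·(1.75) - 0.39
  = -9.4
step(z) = 0 (z<0)

0


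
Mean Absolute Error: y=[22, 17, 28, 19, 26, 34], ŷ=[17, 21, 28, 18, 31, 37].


Absolute errors: |22-17|=5, |17-21|=4, |28-28|=0, |19-18|=1, |26-31|=5, |34-37|=3
Sum = 18
MAE = 18/6 = 3

3


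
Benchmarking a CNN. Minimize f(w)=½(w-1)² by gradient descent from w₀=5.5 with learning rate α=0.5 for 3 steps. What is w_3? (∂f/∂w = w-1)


step 1: grad = 5.5-1 = 4.5; w = 5.5 - 0.5·(4.5) = 3.25
step 2: grad = 3.25-1 = 2.25; w = 3.25 - 0.5·(2.25) = 2.125
step 3: grad = 2.125-1 = 1.125; w = 2.125 - 0.5·(1.125) = 1.5625

1.5625
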